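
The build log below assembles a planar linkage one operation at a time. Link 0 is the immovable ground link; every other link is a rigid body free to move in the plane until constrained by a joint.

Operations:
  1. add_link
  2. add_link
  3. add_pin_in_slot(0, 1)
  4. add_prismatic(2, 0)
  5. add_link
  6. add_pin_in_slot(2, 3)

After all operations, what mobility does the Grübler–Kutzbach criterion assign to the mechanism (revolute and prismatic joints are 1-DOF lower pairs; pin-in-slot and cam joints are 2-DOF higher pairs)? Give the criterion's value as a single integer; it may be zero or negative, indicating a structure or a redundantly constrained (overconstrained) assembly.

(L,J1,J2)=(1,0,0); link0 fixed
link1: (2,0,0)
link2: (3,0,0)
PS 0-1 [J2]: (3,0,1)
P 2-0 [J1]: (3,1,1)
link3: (4,1,1)
PS 2-3 [J2]: (4,1,2)
Grübler: 3·3 − 2·1 − 2 = 5

M = 5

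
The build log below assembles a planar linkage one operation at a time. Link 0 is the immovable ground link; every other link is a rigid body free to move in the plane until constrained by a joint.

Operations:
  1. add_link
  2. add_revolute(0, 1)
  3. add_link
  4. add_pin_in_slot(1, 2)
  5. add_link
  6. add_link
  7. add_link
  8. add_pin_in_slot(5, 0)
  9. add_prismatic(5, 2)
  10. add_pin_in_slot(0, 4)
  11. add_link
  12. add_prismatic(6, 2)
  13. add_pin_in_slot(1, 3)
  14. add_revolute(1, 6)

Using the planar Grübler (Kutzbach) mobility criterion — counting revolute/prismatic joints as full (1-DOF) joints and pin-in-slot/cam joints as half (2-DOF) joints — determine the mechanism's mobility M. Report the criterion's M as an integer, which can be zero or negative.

M = 6

(L,J1,J2)=(1,0,0); link0 fixed
link1: (2,0,0)
R 0-1 [J1]: (2,1,0)
link2: (3,1,0)
PS 1-2 [J2]: (3,1,1)
link3: (4,1,1)
link4: (5,1,1)
link5: (6,1,1)
PS 5-0 [J2]: (6,1,2)
P 5-2 [J1]: (6,2,2)
PS 0-4 [J2]: (6,2,3)
link6: (7,2,3)
P 6-2 [J1]: (7,3,3)
PS 1-3 [J2]: (7,3,4)
R 1-6 [J1]: (7,4,4)
Grübler: 3·6 − 2·4 − 4 = 6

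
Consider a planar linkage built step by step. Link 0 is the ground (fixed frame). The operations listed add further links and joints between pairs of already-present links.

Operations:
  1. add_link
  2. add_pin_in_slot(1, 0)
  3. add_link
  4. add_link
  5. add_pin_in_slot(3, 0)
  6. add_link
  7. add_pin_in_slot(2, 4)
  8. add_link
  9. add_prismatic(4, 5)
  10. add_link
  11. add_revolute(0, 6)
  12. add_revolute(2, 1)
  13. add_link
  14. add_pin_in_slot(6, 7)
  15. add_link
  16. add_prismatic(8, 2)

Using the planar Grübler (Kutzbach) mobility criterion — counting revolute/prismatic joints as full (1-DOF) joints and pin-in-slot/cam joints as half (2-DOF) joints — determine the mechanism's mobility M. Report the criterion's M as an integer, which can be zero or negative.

(L,J1,J2)=(1,0,0); link0 fixed
link1: (2,0,0)
PS 1-0 [J2]: (2,0,1)
link2: (3,0,1)
link3: (4,0,1)
PS 3-0 [J2]: (4,0,2)
link4: (5,0,2)
PS 2-4 [J2]: (5,0,3)
link5: (6,0,3)
P 4-5 [J1]: (6,1,3)
link6: (7,1,3)
R 0-6 [J1]: (7,2,3)
R 2-1 [J1]: (7,3,3)
link7: (8,3,3)
PS 6-7 [J2]: (8,3,4)
link8: (9,3,4)
P 8-2 [J1]: (9,4,4)
Grübler: 3·8 − 2·4 − 4 = 12

M = 12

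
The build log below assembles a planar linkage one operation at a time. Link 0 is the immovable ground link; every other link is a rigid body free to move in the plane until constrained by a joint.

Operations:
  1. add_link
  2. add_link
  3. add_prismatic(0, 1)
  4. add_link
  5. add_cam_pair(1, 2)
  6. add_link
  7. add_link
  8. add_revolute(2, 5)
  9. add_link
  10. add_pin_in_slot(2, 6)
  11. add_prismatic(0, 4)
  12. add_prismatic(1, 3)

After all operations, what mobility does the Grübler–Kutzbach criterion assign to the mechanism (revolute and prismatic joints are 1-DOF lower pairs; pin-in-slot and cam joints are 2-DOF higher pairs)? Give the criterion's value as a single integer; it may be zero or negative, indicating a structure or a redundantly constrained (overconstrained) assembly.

L=1 J1=0 J2=0
add link → L=2 J1=0 J2=0
add link → L=3 J1=0 J2=0
P@0,1 dof=1 J1 → L=3 J1=1 J2=0
add link → L=4 J1=1 J2=0
C@1,2 dof=2 J2 → L=4 J1=1 J2=1
add link → L=5 J1=1 J2=1
add link → L=6 J1=1 J2=1
R@2,5 dof=1 J1 → L=6 J1=2 J2=1
add link → L=7 J1=2 J2=1
PS@2,6 dof=2 J2 → L=7 J1=2 J2=2
P@0,4 dof=1 J1 → L=7 J1=3 J2=2
P@1,3 dof=1 J1 → L=7 J1=4 J2=2
M=3(L−1)−2J1−J2=3·6−2·4−2=8

M = 8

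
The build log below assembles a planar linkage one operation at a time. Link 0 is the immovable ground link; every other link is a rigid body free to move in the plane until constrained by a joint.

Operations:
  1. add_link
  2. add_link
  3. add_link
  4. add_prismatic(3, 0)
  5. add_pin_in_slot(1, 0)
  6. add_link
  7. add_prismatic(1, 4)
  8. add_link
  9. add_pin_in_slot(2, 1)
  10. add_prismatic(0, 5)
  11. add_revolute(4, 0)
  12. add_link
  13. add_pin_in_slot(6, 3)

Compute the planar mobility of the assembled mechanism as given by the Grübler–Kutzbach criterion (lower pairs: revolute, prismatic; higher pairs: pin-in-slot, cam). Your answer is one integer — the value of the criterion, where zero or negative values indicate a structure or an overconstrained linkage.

M = 7

(L,J1,J2)=(1,0,0); link0 fixed
link1: (2,0,0)
link2: (3,0,0)
link3: (4,0,0)
P 3-0 [J1]: (4,1,0)
PS 1-0 [J2]: (4,1,1)
link4: (5,1,1)
P 1-4 [J1]: (5,2,1)
link5: (6,2,1)
PS 2-1 [J2]: (6,2,2)
P 0-5 [J1]: (6,3,2)
R 4-0 [J1]: (6,4,2)
link6: (7,4,2)
PS 6-3 [J2]: (7,4,3)
Grübler: 3·6 − 2·4 − 3 = 7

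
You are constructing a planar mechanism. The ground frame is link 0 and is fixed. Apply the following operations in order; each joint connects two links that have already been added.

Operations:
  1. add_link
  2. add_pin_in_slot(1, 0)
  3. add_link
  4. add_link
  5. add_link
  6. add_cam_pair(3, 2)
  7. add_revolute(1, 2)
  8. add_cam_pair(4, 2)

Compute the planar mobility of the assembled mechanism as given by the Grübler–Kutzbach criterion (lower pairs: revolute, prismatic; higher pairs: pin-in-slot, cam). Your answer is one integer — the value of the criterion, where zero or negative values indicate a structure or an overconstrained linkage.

L=1 J1=0 J2=0
add link → L=2 J1=0 J2=0
PS@1,0 dof=2 J2 → L=2 J1=0 J2=1
add link → L=3 J1=0 J2=1
add link → L=4 J1=0 J2=1
add link → L=5 J1=0 J2=1
C@3,2 dof=2 J2 → L=5 J1=0 J2=2
R@1,2 dof=1 J1 → L=5 J1=1 J2=2
C@4,2 dof=2 J2 → L=5 J1=1 J2=3
M=3(L−1)−2J1−J2=3·4−2·1−3=7

M = 7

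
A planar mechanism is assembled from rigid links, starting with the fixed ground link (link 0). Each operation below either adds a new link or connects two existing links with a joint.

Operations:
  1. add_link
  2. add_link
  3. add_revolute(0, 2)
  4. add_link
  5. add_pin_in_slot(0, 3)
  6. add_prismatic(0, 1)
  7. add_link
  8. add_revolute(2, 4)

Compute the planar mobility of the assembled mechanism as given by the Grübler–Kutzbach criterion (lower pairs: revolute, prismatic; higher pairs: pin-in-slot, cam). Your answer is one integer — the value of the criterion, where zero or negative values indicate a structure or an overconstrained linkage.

M = 5

(L,J1,J2)=(1,0,0); link0 fixed
link1: (2,0,0)
link2: (3,0,0)
R 0-2 [J1]: (3,1,0)
link3: (4,1,0)
PS 0-3 [J2]: (4,1,1)
P 0-1 [J1]: (4,2,1)
link4: (5,2,1)
R 2-4 [J1]: (5,3,1)
Grübler: 3·4 − 2·3 − 1 = 5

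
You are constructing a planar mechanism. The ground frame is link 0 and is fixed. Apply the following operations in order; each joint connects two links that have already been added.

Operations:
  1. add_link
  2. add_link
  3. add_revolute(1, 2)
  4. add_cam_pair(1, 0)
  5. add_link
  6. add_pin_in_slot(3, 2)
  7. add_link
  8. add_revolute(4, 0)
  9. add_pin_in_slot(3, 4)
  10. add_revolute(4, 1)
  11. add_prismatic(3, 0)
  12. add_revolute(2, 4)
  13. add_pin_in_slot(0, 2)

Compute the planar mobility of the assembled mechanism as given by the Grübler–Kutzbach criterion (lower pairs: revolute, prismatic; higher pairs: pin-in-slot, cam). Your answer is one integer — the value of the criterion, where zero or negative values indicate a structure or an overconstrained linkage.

L=1 J1=0 J2=0
add link → L=2 J1=0 J2=0
add link → L=3 J1=0 J2=0
R@1,2 dof=1 J1 → L=3 J1=1 J2=0
C@1,0 dof=2 J2 → L=3 J1=1 J2=1
add link → L=4 J1=1 J2=1
PS@3,2 dof=2 J2 → L=4 J1=1 J2=2
add link → L=5 J1=1 J2=2
R@4,0 dof=1 J1 → L=5 J1=2 J2=2
PS@3,4 dof=2 J2 → L=5 J1=2 J2=3
R@4,1 dof=1 J1 → L=5 J1=3 J2=3
P@3,0 dof=1 J1 → L=5 J1=4 J2=3
R@2,4 dof=1 J1 → L=5 J1=5 J2=3
PS@0,2 dof=2 J2 → L=5 J1=5 J2=4
M=3(L−1)−2J1−J2=3·4−2·5−4=-2

M = -2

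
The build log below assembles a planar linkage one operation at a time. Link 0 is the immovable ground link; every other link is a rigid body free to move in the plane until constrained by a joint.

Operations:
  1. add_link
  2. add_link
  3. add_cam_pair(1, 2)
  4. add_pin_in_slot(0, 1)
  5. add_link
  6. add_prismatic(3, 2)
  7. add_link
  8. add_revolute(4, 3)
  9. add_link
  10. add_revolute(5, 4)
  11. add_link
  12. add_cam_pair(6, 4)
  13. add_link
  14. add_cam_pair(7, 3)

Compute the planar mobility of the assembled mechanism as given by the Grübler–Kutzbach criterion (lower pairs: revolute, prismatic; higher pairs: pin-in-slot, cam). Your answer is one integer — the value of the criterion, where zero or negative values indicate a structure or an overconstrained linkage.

M = 11

ground; <1,0,0>
#1 <2,0,0>
#2 <3,0,0>
C:1↔2 J2 <3,0,1>
PS:0↔1 J2 <3,0,2>
#3 <4,0,2>
P:3↔2 J1 <4,1,2>
#4 <5,1,2>
R:4↔3 J1 <5,2,2>
#5 <6,2,2>
R:5↔4 J1 <6,3,2>
#6 <7,3,2>
C:6↔4 J2 <7,3,3>
#7 <8,3,3>
C:7↔3 J2 <8,3,4>
3×7 − 2×3 − 1×4 = 11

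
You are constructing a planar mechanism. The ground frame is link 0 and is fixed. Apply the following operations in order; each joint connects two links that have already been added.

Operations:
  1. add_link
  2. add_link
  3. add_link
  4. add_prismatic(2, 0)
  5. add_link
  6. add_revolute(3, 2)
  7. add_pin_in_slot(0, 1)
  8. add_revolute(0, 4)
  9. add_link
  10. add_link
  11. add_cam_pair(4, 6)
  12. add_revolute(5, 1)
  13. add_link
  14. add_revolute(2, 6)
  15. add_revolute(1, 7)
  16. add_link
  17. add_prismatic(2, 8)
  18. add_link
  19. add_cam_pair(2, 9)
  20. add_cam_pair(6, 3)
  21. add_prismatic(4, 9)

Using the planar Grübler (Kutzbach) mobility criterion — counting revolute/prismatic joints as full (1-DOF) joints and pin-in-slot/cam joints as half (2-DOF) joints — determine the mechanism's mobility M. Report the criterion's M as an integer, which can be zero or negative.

M = 7

ground; <1,0,0>
#1 <2,0,0>
#2 <3,0,0>
#3 <4,0,0>
P:2↔0 J1 <4,1,0>
#4 <5,1,0>
R:3↔2 J1 <5,2,0>
PS:0↔1 J2 <5,2,1>
R:0↔4 J1 <5,3,1>
#5 <6,3,1>
#6 <7,3,1>
C:4↔6 J2 <7,3,2>
R:5↔1 J1 <7,4,2>
#7 <8,4,2>
R:2↔6 J1 <8,5,2>
R:1↔7 J1 <8,6,2>
#8 <9,6,2>
P:2↔8 J1 <9,7,2>
#9 <10,7,2>
C:2↔9 J2 <10,7,3>
C:6↔3 J2 <10,7,4>
P:4↔9 J1 <10,8,4>
3×9 − 2×8 − 1×4 = 7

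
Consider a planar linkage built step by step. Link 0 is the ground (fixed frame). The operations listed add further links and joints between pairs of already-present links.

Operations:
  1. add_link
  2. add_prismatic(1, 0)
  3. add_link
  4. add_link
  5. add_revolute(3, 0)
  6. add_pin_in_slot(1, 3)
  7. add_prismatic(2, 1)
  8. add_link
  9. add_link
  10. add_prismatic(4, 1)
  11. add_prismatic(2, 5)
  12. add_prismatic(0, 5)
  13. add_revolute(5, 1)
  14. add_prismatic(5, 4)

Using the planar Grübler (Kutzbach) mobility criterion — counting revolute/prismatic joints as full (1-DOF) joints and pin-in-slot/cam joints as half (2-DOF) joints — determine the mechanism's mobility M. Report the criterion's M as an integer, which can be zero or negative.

M = -2

link 0 = ground. State L|J1|J2 = 1|0|0
+link1  2|0|0
P(1,0) f=1→J1  2|1|0
+link2  3|1|0
+link3  4|1|0
R(3,0) f=1→J1  4|2|0
PS(1,3) f=2→J2  4|2|1
P(2,1) f=1→J1  4|3|1
+link4  5|3|1
+link5  6|3|1
P(4,1) f=1→J1  6|4|1
P(2,5) f=1→J1  6|5|1
P(0,5) f=1→J1  6|6|1
R(5,1) f=1→J1  6|7|1
P(5,4) f=1→J1  6|8|1
M = 3(6−1)−2·8−1 = 15−16−1 = -2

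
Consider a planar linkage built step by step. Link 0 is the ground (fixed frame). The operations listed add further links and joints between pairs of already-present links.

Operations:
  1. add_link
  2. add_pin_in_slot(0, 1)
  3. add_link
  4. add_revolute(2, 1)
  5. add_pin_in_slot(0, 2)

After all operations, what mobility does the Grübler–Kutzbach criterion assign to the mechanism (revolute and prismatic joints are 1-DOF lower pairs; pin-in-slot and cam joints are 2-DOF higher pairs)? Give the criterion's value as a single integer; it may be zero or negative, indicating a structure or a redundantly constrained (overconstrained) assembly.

ground; <1,0,0>
#1 <2,0,0>
PS:0↔1 J2 <2,0,1>
#2 <3,0,1>
R:2↔1 J1 <3,1,1>
PS:0↔2 J2 <3,1,2>
3×2 − 2×1 − 1×2 = 2

M = 2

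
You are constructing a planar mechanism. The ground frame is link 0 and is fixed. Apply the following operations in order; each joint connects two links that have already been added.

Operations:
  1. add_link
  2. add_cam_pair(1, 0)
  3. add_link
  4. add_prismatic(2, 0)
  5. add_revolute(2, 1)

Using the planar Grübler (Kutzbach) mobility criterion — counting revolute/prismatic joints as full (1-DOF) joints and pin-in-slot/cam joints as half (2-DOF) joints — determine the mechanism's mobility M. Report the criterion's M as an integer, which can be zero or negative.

link 0 = ground. State L|J1|J2 = 1|0|0
+link1  2|0|0
C(1,0) f=2→J2  2|0|1
+link2  3|0|1
P(2,0) f=1→J1  3|1|1
R(2,1) f=1→J1  3|2|1
M = 3(3−1)−2·2−1 = 6−4−1 = 1

M = 1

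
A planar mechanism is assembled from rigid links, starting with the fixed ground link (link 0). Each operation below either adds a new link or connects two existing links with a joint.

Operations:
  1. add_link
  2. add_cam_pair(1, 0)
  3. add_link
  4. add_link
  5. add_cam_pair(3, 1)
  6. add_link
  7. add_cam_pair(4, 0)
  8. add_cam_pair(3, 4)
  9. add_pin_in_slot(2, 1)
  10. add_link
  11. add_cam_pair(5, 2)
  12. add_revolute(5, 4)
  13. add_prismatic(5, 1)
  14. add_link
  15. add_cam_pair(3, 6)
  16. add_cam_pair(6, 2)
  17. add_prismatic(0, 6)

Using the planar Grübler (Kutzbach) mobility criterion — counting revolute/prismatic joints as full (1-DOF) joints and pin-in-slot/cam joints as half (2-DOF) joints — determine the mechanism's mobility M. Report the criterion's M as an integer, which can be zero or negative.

(L,J1,J2)=(1,0,0); link0 fixed
link1: (2,0,0)
C 1-0 [J2]: (2,0,1)
link2: (3,0,1)
link3: (4,0,1)
C 3-1 [J2]: (4,0,2)
link4: (5,0,2)
C 4-0 [J2]: (5,0,3)
C 3-4 [J2]: (5,0,4)
PS 2-1 [J2]: (5,0,5)
link5: (6,0,5)
C 5-2 [J2]: (6,0,6)
R 5-4 [J1]: (6,1,6)
P 5-1 [J1]: (6,2,6)
link6: (7,2,6)
C 3-6 [J2]: (7,2,7)
C 6-2 [J2]: (7,2,8)
P 0-6 [J1]: (7,3,8)
Grübler: 3·6 − 2·3 − 8 = 4

M = 4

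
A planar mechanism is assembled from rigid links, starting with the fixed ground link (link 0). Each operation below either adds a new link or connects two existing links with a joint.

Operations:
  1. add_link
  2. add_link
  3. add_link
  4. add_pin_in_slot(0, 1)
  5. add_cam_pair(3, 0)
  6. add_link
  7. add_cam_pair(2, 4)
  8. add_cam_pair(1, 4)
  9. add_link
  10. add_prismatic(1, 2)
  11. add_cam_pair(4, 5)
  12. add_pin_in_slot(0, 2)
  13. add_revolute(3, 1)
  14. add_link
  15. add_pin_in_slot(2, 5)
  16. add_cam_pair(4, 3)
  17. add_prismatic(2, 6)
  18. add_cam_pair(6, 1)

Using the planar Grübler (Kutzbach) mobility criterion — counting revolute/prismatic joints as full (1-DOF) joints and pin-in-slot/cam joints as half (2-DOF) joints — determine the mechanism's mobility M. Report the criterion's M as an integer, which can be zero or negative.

M = 3

link 0 = ground. State L|J1|J2 = 1|0|0
+link1  2|0|0
+link2  3|0|0
+link3  4|0|0
PS(0,1) f=2→J2  4|0|1
C(3,0) f=2→J2  4|0|2
+link4  5|0|2
C(2,4) f=2→J2  5|0|3
C(1,4) f=2→J2  5|0|4
+link5  6|0|4
P(1,2) f=1→J1  6|1|4
C(4,5) f=2→J2  6|1|5
PS(0,2) f=2→J2  6|1|6
R(3,1) f=1→J1  6|2|6
+link6  7|2|6
PS(2,5) f=2→J2  7|2|7
C(4,3) f=2→J2  7|2|8
P(2,6) f=1→J1  7|3|8
C(6,1) f=2→J2  7|3|9
M = 3(7−1)−2·3−9 = 18−6−9 = 3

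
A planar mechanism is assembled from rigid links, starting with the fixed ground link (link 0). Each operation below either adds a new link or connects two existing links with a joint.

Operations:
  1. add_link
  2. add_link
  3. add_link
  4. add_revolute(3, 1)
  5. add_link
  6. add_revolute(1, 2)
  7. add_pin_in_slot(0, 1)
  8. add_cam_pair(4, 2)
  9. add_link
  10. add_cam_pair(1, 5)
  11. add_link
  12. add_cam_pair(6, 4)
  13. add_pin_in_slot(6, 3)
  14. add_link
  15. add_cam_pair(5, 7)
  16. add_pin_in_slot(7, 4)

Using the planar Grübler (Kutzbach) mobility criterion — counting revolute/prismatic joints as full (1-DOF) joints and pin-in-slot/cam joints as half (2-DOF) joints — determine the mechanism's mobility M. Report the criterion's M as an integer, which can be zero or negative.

L=1 J1=0 J2=0
add link → L=2 J1=0 J2=0
add link → L=3 J1=0 J2=0
add link → L=4 J1=0 J2=0
R@3,1 dof=1 J1 → L=4 J1=1 J2=0
add link → L=5 J1=1 J2=0
R@1,2 dof=1 J1 → L=5 J1=2 J2=0
PS@0,1 dof=2 J2 → L=5 J1=2 J2=1
C@4,2 dof=2 J2 → L=5 J1=2 J2=2
add link → L=6 J1=2 J2=2
C@1,5 dof=2 J2 → L=6 J1=2 J2=3
add link → L=7 J1=2 J2=3
C@6,4 dof=2 J2 → L=7 J1=2 J2=4
PS@6,3 dof=2 J2 → L=7 J1=2 J2=5
add link → L=8 J1=2 J2=5
C@5,7 dof=2 J2 → L=8 J1=2 J2=6
PS@7,4 dof=2 J2 → L=8 J1=2 J2=7
M=3(L−1)−2J1−J2=3·7−2·2−7=10

M = 10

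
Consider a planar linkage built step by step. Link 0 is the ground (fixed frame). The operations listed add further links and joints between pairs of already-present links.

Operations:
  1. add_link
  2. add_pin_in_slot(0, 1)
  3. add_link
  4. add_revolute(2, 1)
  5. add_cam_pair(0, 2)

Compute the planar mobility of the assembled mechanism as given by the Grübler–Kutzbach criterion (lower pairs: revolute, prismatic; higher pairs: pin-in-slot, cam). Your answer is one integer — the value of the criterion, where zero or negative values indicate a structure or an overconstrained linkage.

ground; <1,0,0>
#1 <2,0,0>
PS:0↔1 J2 <2,0,1>
#2 <3,0,1>
R:2↔1 J1 <3,1,1>
C:0↔2 J2 <3,1,2>
3×2 − 2×1 − 1×2 = 2

M = 2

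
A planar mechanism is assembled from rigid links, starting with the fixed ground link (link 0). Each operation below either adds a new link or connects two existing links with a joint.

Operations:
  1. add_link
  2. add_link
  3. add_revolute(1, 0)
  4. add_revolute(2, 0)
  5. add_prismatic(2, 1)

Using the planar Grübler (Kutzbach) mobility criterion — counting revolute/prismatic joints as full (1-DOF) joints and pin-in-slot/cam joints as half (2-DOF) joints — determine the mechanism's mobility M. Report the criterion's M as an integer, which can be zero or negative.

M = 0

[1;0;0] (link 0 is ground)
L+ [2;0;0]
L+ [3;0;0]
R(1,0)∈J1 [3;1;0]
R(2,0)∈J1 [3;2;0]
P(2,1)∈J1 [3;3;0]
mobility = 6 − 6 − 0 = 0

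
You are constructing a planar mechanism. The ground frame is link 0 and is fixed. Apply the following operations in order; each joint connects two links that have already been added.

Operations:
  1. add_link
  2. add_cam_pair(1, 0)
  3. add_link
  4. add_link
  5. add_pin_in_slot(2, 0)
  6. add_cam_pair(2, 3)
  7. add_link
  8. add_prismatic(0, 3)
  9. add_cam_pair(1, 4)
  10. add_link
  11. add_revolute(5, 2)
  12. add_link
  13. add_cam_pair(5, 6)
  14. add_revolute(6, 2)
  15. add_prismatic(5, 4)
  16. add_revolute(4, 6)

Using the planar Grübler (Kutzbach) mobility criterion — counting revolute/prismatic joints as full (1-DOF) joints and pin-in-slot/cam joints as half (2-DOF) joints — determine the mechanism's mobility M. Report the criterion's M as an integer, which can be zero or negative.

ground; <1,0,0>
#1 <2,0,0>
C:1↔0 J2 <2,0,1>
#2 <3,0,1>
#3 <4,0,1>
PS:2↔0 J2 <4,0,2>
C:2↔3 J2 <4,0,3>
#4 <5,0,3>
P:0↔3 J1 <5,1,3>
C:1↔4 J2 <5,1,4>
#5 <6,1,4>
R:5↔2 J1 <6,2,4>
#6 <7,2,4>
C:5↔6 J2 <7,2,5>
R:6↔2 J1 <7,3,5>
P:5↔4 J1 <7,4,5>
R:4↔6 J1 <7,5,5>
3×6 − 2×5 − 1×5 = 3

M = 3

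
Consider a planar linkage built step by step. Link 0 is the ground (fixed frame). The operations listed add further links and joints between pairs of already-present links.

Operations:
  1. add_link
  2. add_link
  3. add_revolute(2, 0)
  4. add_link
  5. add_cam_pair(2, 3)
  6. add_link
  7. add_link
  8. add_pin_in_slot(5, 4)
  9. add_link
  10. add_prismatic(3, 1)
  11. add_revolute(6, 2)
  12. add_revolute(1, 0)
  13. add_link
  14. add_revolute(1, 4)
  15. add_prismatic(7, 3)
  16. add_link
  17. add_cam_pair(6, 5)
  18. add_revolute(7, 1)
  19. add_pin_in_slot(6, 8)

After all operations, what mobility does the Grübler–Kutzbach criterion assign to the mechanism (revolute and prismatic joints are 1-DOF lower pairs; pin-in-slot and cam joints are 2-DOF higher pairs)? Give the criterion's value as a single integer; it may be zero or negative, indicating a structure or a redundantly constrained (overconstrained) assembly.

link 0 = ground. State L|J1|J2 = 1|0|0
+link1  2|0|0
+link2  3|0|0
R(2,0) f=1→J1  3|1|0
+link3  4|1|0
C(2,3) f=2→J2  4|1|1
+link4  5|1|1
+link5  6|1|1
PS(5,4) f=2→J2  6|1|2
+link6  7|1|2
P(3,1) f=1→J1  7|2|2
R(6,2) f=1→J1  7|3|2
R(1,0) f=1→J1  7|4|2
+link7  8|4|2
R(1,4) f=1→J1  8|5|2
P(7,3) f=1→J1  8|6|2
+link8  9|6|2
C(6,5) f=2→J2  9|6|3
R(7,1) f=1→J1  9|7|3
PS(6,8) f=2→J2  9|7|4
M = 3(9−1)−2·7−4 = 24−14−4 = 6

M = 6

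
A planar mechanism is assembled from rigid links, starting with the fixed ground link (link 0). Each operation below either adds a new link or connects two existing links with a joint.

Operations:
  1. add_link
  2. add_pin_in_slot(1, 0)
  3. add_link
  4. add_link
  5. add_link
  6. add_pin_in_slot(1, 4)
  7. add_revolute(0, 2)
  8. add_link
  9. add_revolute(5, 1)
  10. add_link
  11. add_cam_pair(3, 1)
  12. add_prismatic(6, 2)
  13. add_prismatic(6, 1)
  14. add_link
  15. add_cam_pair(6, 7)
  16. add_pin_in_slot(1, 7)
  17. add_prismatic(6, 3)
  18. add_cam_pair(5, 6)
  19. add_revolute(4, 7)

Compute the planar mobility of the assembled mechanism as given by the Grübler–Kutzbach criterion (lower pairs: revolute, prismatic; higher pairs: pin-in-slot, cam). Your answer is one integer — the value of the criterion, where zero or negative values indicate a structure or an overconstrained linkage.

(L,J1,J2)=(1,0,0); link0 fixed
link1: (2,0,0)
PS 1-0 [J2]: (2,0,1)
link2: (3,0,1)
link3: (4,0,1)
link4: (5,0,1)
PS 1-4 [J2]: (5,0,2)
R 0-2 [J1]: (5,1,2)
link5: (6,1,2)
R 5-1 [J1]: (6,2,2)
link6: (7,2,2)
C 3-1 [J2]: (7,2,3)
P 6-2 [J1]: (7,3,3)
P 6-1 [J1]: (7,4,3)
link7: (8,4,3)
C 6-7 [J2]: (8,4,4)
PS 1-7 [J2]: (8,4,5)
P 6-3 [J1]: (8,5,5)
C 5-6 [J2]: (8,5,6)
R 4-7 [J1]: (8,6,6)
Grübler: 3·7 − 2·6 − 6 = 3

M = 3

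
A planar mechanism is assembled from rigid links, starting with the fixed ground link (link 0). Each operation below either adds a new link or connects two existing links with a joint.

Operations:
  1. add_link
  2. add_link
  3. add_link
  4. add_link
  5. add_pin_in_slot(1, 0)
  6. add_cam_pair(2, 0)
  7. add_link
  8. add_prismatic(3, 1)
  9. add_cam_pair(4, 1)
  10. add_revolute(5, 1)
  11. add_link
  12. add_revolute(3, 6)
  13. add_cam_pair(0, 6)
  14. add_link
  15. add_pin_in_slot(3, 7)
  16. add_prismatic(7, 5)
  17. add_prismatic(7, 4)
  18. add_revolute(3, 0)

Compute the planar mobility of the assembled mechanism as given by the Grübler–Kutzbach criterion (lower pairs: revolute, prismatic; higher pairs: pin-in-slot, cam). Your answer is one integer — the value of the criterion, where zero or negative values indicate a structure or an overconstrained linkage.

L=1 J1=0 J2=0
add link → L=2 J1=0 J2=0
add link → L=3 J1=0 J2=0
add link → L=4 J1=0 J2=0
add link → L=5 J1=0 J2=0
PS@1,0 dof=2 J2 → L=5 J1=0 J2=1
C@2,0 dof=2 J2 → L=5 J1=0 J2=2
add link → L=6 J1=0 J2=2
P@3,1 dof=1 J1 → L=6 J1=1 J2=2
C@4,1 dof=2 J2 → L=6 J1=1 J2=3
R@5,1 dof=1 J1 → L=6 J1=2 J2=3
add link → L=7 J1=2 J2=3
R@3,6 dof=1 J1 → L=7 J1=3 J2=3
C@0,6 dof=2 J2 → L=7 J1=3 J2=4
add link → L=8 J1=3 J2=4
PS@3,7 dof=2 J2 → L=8 J1=3 J2=5
P@7,5 dof=1 J1 → L=8 J1=4 J2=5
P@7,4 dof=1 J1 → L=8 J1=5 J2=5
R@3,0 dof=1 J1 → L=8 J1=6 J2=5
M=3(L−1)−2J1−J2=3·7−2·6−5=4

M = 4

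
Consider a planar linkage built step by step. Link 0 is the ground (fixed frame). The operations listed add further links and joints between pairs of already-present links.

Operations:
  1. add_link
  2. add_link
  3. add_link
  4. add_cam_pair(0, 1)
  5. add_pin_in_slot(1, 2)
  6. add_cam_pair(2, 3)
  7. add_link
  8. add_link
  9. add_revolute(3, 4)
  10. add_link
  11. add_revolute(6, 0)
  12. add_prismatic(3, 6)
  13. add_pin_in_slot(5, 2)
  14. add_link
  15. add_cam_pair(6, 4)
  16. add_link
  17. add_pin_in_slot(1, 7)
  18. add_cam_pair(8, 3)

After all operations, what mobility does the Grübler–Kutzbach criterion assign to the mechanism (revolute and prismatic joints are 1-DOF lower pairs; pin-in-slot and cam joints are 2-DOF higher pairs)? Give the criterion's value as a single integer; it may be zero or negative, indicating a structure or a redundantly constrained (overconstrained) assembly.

M = 11

ground; <1,0,0>
#1 <2,0,0>
#2 <3,0,0>
#3 <4,0,0>
C:0↔1 J2 <4,0,1>
PS:1↔2 J2 <4,0,2>
C:2↔3 J2 <4,0,3>
#4 <5,0,3>
#5 <6,0,3>
R:3↔4 J1 <6,1,3>
#6 <7,1,3>
R:6↔0 J1 <7,2,3>
P:3↔6 J1 <7,3,3>
PS:5↔2 J2 <7,3,4>
#7 <8,3,4>
C:6↔4 J2 <8,3,5>
#8 <9,3,5>
PS:1↔7 J2 <9,3,6>
C:8↔3 J2 <9,3,7>
3×8 − 2×3 − 1×7 = 11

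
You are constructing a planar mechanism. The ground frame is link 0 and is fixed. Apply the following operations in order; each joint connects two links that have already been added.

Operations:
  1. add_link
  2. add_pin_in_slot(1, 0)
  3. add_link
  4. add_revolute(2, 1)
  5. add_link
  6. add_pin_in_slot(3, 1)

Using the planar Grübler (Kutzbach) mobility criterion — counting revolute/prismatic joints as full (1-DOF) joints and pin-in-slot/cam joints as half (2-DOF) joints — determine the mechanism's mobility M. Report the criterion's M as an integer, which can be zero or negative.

(L,J1,J2)=(1,0,0); link0 fixed
link1: (2,0,0)
PS 1-0 [J2]: (2,0,1)
link2: (3,0,1)
R 2-1 [J1]: (3,1,1)
link3: (4,1,1)
PS 3-1 [J2]: (4,1,2)
Grübler: 3·3 − 2·1 − 2 = 5

M = 5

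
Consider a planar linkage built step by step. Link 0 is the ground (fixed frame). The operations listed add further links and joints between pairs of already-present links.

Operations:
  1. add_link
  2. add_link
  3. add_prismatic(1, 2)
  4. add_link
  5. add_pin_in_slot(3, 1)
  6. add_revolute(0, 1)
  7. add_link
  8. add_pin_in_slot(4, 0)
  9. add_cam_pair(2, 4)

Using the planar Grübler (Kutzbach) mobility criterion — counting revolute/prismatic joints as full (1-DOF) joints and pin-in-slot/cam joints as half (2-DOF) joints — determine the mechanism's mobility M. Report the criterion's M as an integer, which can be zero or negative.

M = 5

ground; <1,0,0>
#1 <2,0,0>
#2 <3,0,0>
P:1↔2 J1 <3,1,0>
#3 <4,1,0>
PS:3↔1 J2 <4,1,1>
R:0↔1 J1 <4,2,1>
#4 <5,2,1>
PS:4↔0 J2 <5,2,2>
C:2↔4 J2 <5,2,3>
3×4 − 2×2 − 1×3 = 5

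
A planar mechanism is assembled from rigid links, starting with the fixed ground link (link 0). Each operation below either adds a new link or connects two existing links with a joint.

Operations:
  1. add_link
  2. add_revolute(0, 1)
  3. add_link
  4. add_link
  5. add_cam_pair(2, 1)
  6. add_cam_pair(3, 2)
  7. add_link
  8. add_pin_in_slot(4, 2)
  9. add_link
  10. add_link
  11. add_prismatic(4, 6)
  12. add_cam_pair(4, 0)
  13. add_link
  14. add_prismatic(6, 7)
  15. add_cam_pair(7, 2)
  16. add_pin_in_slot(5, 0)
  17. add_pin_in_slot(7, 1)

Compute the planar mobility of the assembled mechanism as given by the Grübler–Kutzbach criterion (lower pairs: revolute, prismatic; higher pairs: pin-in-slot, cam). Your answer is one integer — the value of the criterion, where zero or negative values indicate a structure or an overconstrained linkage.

(L,J1,J2)=(1,0,0); link0 fixed
link1: (2,0,0)
R 0-1 [J1]: (2,1,0)
link2: (3,1,0)
link3: (4,1,0)
C 2-1 [J2]: (4,1,1)
C 3-2 [J2]: (4,1,2)
link4: (5,1,2)
PS 4-2 [J2]: (5,1,3)
link5: (6,1,3)
link6: (7,1,3)
P 4-6 [J1]: (7,2,3)
C 4-0 [J2]: (7,2,4)
link7: (8,2,4)
P 6-7 [J1]: (8,3,4)
C 7-2 [J2]: (8,3,5)
PS 5-0 [J2]: (8,3,6)
PS 7-1 [J2]: (8,3,7)
Grübler: 3·7 − 2·3 − 7 = 8

M = 8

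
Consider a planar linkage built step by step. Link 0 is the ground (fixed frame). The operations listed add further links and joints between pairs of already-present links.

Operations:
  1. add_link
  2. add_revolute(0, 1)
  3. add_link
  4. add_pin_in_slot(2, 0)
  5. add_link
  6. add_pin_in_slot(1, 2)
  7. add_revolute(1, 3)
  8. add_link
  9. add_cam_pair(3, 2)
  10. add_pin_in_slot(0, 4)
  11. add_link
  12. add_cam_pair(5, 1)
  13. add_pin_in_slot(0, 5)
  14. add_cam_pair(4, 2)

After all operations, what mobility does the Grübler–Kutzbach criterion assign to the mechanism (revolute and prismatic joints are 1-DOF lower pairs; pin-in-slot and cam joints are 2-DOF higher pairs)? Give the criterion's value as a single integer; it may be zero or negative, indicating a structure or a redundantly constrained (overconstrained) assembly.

link 0 = ground. State L|J1|J2 = 1|0|0
+link1  2|0|0
R(0,1) f=1→J1  2|1|0
+link2  3|1|0
PS(2,0) f=2→J2  3|1|1
+link3  4|1|1
PS(1,2) f=2→J2  4|1|2
R(1,3) f=1→J1  4|2|2
+link4  5|2|2
C(3,2) f=2→J2  5|2|3
PS(0,4) f=2→J2  5|2|4
+link5  6|2|4
C(5,1) f=2→J2  6|2|5
PS(0,5) f=2→J2  6|2|6
C(4,2) f=2→J2  6|2|7
M = 3(6−1)−2·2−7 = 15−4−7 = 4

M = 4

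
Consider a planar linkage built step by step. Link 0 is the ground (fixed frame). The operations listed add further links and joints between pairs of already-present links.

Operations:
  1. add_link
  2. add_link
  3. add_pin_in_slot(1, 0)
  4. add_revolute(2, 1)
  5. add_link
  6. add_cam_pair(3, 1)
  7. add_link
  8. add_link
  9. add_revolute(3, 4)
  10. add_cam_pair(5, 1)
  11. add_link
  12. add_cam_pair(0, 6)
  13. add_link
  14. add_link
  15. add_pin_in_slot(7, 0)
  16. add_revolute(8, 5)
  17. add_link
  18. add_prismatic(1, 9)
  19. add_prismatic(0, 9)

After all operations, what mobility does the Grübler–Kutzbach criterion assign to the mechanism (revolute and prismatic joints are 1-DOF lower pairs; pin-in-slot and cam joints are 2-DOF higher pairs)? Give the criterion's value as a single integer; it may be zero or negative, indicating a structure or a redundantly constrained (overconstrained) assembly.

link 0 = ground. State L|J1|J2 = 1|0|0
+link1  2|0|0
+link2  3|0|0
PS(1,0) f=2→J2  3|0|1
R(2,1) f=1→J1  3|1|1
+link3  4|1|1
C(3,1) f=2→J2  4|1|2
+link4  5|1|2
+link5  6|1|2
R(3,4) f=1→J1  6|2|2
C(5,1) f=2→J2  6|2|3
+link6  7|2|3
C(0,6) f=2→J2  7|2|4
+link7  8|2|4
+link8  9|2|4
PS(7,0) f=2→J2  9|2|5
R(8,5) f=1→J1  9|3|5
+link9  10|3|5
P(1,9) f=1→J1  10|4|5
P(0,9) f=1→J1  10|5|5
M = 3(10−1)−2·5−5 = 27−10−5 = 12

M = 12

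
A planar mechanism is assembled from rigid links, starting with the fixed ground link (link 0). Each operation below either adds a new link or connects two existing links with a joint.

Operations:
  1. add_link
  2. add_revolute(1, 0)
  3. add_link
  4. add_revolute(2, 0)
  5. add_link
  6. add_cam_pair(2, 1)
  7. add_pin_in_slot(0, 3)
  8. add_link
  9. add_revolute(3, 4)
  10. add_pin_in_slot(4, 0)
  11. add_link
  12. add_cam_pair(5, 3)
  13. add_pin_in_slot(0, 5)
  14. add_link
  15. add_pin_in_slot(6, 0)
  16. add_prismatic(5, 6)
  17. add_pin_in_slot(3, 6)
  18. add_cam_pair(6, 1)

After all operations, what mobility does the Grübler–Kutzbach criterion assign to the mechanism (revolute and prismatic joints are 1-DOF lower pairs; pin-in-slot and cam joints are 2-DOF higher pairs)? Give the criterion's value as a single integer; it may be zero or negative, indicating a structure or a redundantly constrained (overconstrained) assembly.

M = 2

(L,J1,J2)=(1,0,0); link0 fixed
link1: (2,0,0)
R 1-0 [J1]: (2,1,0)
link2: (3,1,0)
R 2-0 [J1]: (3,2,0)
link3: (4,2,0)
C 2-1 [J2]: (4,2,1)
PS 0-3 [J2]: (4,2,2)
link4: (5,2,2)
R 3-4 [J1]: (5,3,2)
PS 4-0 [J2]: (5,3,3)
link5: (6,3,3)
C 5-3 [J2]: (6,3,4)
PS 0-5 [J2]: (6,3,5)
link6: (7,3,5)
PS 6-0 [J2]: (7,3,6)
P 5-6 [J1]: (7,4,6)
PS 3-6 [J2]: (7,4,7)
C 6-1 [J2]: (7,4,8)
Grübler: 3·6 − 2·4 − 8 = 2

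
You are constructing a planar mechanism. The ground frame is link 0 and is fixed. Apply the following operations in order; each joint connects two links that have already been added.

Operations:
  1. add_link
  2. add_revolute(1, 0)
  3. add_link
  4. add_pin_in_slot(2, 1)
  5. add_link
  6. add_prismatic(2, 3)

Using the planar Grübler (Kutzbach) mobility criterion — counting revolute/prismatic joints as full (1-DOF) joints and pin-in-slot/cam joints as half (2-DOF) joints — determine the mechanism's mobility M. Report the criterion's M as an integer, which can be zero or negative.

[1;0;0] (link 0 is ground)
L+ [2;0;0]
R(1,0)∈J1 [2;1;0]
L+ [3;1;0]
PS(2,1)∈J2 [3;1;1]
L+ [4;1;1]
P(2,3)∈J1 [4;2;1]
mobility = 9 − 4 − 1 = 4

M = 4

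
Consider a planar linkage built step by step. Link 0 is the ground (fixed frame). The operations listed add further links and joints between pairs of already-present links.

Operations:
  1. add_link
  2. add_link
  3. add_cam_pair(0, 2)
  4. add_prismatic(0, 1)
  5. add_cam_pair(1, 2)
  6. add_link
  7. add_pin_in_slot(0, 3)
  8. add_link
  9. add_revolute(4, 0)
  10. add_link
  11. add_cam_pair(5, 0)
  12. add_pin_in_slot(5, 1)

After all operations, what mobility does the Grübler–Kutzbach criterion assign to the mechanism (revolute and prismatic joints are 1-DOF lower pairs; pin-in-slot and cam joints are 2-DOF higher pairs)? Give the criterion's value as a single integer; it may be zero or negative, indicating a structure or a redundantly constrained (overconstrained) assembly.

[1;0;0] (link 0 is ground)
L+ [2;0;0]
L+ [3;0;0]
C(0,2)∈J2 [3;0;1]
P(0,1)∈J1 [3;1;1]
C(1,2)∈J2 [3;1;2]
L+ [4;1;2]
PS(0,3)∈J2 [4;1;3]
L+ [5;1;3]
R(4,0)∈J1 [5;2;3]
L+ [6;2;3]
C(5,0)∈J2 [6;2;4]
PS(5,1)∈J2 [6;2;5]
mobility = 15 − 4 − 5 = 6

M = 6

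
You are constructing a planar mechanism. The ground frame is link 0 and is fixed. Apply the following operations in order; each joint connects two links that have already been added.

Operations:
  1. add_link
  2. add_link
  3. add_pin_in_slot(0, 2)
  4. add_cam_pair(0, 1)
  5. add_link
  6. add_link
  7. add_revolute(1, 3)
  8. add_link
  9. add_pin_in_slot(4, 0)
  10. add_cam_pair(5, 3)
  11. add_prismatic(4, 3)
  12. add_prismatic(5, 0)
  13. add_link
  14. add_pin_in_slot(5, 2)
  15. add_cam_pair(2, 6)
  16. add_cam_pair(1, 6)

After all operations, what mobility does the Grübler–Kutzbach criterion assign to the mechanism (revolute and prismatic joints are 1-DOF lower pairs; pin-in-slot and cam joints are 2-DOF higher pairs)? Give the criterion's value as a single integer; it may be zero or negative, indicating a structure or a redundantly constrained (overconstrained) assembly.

M = 5

ground; <1,0,0>
#1 <2,0,0>
#2 <3,0,0>
PS:0↔2 J2 <3,0,1>
C:0↔1 J2 <3,0,2>
#3 <4,0,2>
#4 <5,0,2>
R:1↔3 J1 <5,1,2>
#5 <6,1,2>
PS:4↔0 J2 <6,1,3>
C:5↔3 J2 <6,1,4>
P:4↔3 J1 <6,2,4>
P:5↔0 J1 <6,3,4>
#6 <7,3,4>
PS:5↔2 J2 <7,3,5>
C:2↔6 J2 <7,3,6>
C:1↔6 J2 <7,3,7>
3×6 − 2×3 − 1×7 = 5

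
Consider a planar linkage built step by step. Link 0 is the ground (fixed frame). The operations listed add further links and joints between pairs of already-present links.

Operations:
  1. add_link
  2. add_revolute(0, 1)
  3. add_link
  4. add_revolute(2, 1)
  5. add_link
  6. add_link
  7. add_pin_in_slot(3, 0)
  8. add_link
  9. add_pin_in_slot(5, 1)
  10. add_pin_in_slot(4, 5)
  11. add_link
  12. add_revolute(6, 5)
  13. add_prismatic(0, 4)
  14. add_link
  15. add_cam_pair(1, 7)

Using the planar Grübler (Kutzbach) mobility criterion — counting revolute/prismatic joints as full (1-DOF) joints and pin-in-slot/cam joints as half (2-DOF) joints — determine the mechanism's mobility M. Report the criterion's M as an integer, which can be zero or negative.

L=1 J1=0 J2=0
add link → L=2 J1=0 J2=0
R@0,1 dof=1 J1 → L=2 J1=1 J2=0
add link → L=3 J1=1 J2=0
R@2,1 dof=1 J1 → L=3 J1=2 J2=0
add link → L=4 J1=2 J2=0
add link → L=5 J1=2 J2=0
PS@3,0 dof=2 J2 → L=5 J1=2 J2=1
add link → L=6 J1=2 J2=1
PS@5,1 dof=2 J2 → L=6 J1=2 J2=2
PS@4,5 dof=2 J2 → L=6 J1=2 J2=3
add link → L=7 J1=2 J2=3
R@6,5 dof=1 J1 → L=7 J1=3 J2=3
P@0,4 dof=1 J1 → L=7 J1=4 J2=3
add link → L=8 J1=4 J2=3
C@1,7 dof=2 J2 → L=8 J1=4 J2=4
M=3(L−1)−2J1−J2=3·7−2·4−4=9

M = 9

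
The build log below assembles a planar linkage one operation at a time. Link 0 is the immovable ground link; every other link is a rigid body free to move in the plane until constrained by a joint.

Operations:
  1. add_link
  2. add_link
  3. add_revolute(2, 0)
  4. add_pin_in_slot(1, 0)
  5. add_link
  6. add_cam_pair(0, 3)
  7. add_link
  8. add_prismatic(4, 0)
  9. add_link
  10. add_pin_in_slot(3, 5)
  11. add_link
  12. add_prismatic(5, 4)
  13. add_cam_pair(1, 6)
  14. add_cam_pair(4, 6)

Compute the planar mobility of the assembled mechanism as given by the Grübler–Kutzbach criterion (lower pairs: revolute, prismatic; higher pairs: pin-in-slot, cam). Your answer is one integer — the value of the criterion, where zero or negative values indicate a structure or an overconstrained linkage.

[1;0;0] (link 0 is ground)
L+ [2;0;0]
L+ [3;0;0]
R(2,0)∈J1 [3;1;0]
PS(1,0)∈J2 [3;1;1]
L+ [4;1;1]
C(0,3)∈J2 [4;1;2]
L+ [5;1;2]
P(4,0)∈J1 [5;2;2]
L+ [6;2;2]
PS(3,5)∈J2 [6;2;3]
L+ [7;2;3]
P(5,4)∈J1 [7;3;3]
C(1,6)∈J2 [7;3;4]
C(4,6)∈J2 [7;3;5]
mobility = 18 − 6 − 5 = 7

M = 7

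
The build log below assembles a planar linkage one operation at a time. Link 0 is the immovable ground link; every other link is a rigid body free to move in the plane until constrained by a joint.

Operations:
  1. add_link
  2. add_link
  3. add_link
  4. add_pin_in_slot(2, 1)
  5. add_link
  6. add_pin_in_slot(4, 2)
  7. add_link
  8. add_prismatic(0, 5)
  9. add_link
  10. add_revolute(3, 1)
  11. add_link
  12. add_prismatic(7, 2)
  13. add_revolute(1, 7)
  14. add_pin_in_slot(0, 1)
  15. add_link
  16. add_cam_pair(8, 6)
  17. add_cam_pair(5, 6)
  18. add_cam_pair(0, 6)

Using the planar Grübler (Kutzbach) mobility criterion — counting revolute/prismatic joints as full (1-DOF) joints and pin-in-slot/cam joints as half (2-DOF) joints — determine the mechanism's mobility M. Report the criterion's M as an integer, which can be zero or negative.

M = 10

[1;0;0] (link 0 is ground)
L+ [2;0;0]
L+ [3;0;0]
L+ [4;0;0]
PS(2,1)∈J2 [4;0;1]
L+ [5;0;1]
PS(4,2)∈J2 [5;0;2]
L+ [6;0;2]
P(0,5)∈J1 [6;1;2]
L+ [7;1;2]
R(3,1)∈J1 [7;2;2]
L+ [8;2;2]
P(7,2)∈J1 [8;3;2]
R(1,7)∈J1 [8;4;2]
PS(0,1)∈J2 [8;4;3]
L+ [9;4;3]
C(8,6)∈J2 [9;4;4]
C(5,6)∈J2 [9;4;5]
C(0,6)∈J2 [9;4;6]
mobility = 24 − 8 − 6 = 10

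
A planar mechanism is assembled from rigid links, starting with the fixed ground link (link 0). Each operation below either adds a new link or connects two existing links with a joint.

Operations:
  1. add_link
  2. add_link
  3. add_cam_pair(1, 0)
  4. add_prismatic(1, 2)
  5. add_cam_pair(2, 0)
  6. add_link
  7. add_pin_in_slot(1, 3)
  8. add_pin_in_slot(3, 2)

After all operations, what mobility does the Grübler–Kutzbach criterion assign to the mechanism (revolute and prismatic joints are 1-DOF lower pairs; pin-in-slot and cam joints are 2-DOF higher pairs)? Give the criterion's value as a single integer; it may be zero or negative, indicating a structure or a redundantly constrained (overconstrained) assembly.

M = 3

link 0 = ground. State L|J1|J2 = 1|0|0
+link1  2|0|0
+link2  3|0|0
C(1,0) f=2→J2  3|0|1
P(1,2) f=1→J1  3|1|1
C(2,0) f=2→J2  3|1|2
+link3  4|1|2
PS(1,3) f=2→J2  4|1|3
PS(3,2) f=2→J2  4|1|4
M = 3(4−1)−2·1−4 = 9−2−4 = 3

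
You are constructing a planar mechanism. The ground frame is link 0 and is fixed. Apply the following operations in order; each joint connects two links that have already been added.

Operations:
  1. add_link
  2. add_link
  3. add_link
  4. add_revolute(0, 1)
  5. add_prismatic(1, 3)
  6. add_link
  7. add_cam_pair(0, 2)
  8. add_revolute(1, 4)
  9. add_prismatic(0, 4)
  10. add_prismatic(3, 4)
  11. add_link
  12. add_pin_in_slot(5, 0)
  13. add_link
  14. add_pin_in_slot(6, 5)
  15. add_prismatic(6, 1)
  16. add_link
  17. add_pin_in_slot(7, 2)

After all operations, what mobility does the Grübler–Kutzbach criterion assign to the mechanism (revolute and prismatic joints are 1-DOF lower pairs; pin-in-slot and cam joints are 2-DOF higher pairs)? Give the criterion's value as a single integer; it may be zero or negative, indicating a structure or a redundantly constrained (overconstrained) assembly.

L=1 J1=0 J2=0
add link → L=2 J1=0 J2=0
add link → L=3 J1=0 J2=0
add link → L=4 J1=0 J2=0
R@0,1 dof=1 J1 → L=4 J1=1 J2=0
P@1,3 dof=1 J1 → L=4 J1=2 J2=0
add link → L=5 J1=2 J2=0
C@0,2 dof=2 J2 → L=5 J1=2 J2=1
R@1,4 dof=1 J1 → L=5 J1=3 J2=1
P@0,4 dof=1 J1 → L=5 J1=4 J2=1
P@3,4 dof=1 J1 → L=5 J1=5 J2=1
add link → L=6 J1=5 J2=1
PS@5,0 dof=2 J2 → L=6 J1=5 J2=2
add link → L=7 J1=5 J2=2
PS@6,5 dof=2 J2 → L=7 J1=5 J2=3
P@6,1 dof=1 J1 → L=7 J1=6 J2=3
add link → L=8 J1=6 J2=3
PS@7,2 dof=2 J2 → L=8 J1=6 J2=4
M=3(L−1)−2J1−J2=3·7−2·6−4=5

M = 5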